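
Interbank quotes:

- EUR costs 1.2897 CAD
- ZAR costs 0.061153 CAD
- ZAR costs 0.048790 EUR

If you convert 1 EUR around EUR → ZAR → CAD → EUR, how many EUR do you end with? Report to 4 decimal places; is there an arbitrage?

0.9718 (arbitrage exists)

Around EUR → ZAR → CAD → EUR: 1 ÷ 0.048790 × 0.061153 ÷ 1.2897 = 0.971848
Product < 1; profitable direction is EUR → CAD → ZAR → EUR.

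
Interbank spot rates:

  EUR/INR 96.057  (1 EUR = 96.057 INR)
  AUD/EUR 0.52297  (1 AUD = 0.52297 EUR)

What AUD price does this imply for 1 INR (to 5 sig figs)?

1 INR ÷ 96.057 = 0.0104105 EUR
0.0104105 EUR ÷ 0.52297 = 0.0199065 AUD

INR/AUD = 0.019906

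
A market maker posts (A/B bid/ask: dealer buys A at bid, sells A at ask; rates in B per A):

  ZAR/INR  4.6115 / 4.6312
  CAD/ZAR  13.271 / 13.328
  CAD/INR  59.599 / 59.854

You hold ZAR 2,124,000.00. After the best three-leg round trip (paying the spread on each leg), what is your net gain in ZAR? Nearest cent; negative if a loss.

Net profit: ZAR 47,736.82

Best loop ZAR → INR → CAD → ZAR:
ZAR 2,124,000.00 × 4.6115 (sell ZAR at bid) = INR 9,794,826.00
INR 9,794,826.00 ÷ 59.854 (buy CAD at ask) = CAD 163,645.30
CAD 163,645.30 × 13.271 (sell CAD at bid) = ZAR 2,171,736.82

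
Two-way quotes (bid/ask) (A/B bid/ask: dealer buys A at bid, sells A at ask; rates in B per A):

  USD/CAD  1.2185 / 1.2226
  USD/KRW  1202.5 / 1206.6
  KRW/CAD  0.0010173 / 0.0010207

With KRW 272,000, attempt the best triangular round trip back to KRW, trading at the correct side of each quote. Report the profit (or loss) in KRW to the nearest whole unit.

Best loop KRW → CAD → USD → KRW:
KRW 272,000 × 0.0010173 (sell KRW at bid) = CAD 276.71
CAD 276.71 ÷ 1.2226 (buy USD at ask) = USD 226.33
USD 226.33 × 1202.5 (sell USD at bid) = KRW 272,156

Net profit: KRW 156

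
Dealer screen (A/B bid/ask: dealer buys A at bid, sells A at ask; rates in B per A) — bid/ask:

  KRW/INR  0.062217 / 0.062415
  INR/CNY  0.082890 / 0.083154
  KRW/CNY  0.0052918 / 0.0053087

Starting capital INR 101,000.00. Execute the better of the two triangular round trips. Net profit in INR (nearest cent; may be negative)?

Net profit: INR 1,979.95

Best loop INR → KRW → CNY → INR:
INR 101,000.00 ÷ 0.062415 (buy KRW at ask) = KRW 1,618,201
KRW 1,618,201 × 0.0052918 (sell KRW at bid) = CNY 8,563.19
CNY 8,563.19 ÷ 0.083154 (buy INR at ask) = INR 102,979.95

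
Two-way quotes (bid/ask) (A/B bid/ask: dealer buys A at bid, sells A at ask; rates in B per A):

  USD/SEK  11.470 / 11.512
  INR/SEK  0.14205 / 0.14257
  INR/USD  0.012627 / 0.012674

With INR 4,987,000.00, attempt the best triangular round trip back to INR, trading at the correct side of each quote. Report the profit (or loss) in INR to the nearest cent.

Net profit: INR 79,112.35

Best loop INR → USD → SEK → INR:
INR 4,987,000.00 × 0.012627 (sell INR at bid) = USD 62,970.85
USD 62,970.85 × 11.470 (sell USD at bid) = SEK 722,275.64
SEK 722,275.64 ÷ 0.14257 (buy INR at ask) = INR 5,066,112.35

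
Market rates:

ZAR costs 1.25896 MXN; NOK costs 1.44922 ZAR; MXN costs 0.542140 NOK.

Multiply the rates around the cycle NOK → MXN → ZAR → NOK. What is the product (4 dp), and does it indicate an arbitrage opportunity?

1.0110 (arbitrage exists)

Around NOK → MXN → ZAR → NOK: 1 ÷ 0.542140 ÷ 1.25896 ÷ 1.44922 = 1.010979
Product > 1; profitable direction is NOK → MXN → ZAR → NOK.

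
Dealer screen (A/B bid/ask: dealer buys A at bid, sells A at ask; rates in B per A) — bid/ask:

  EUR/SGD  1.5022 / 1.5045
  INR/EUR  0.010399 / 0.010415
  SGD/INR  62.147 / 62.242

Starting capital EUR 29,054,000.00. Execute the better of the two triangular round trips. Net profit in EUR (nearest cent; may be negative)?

Net profit: EUR 736,029.04

Best loop EUR → INR → SGD → EUR:
EUR 29,054,000.00 ÷ 0.010415 (buy INR at ask) = INR 2,789,630,340.85
INR 2,789,630,340.85 ÷ 62.242 (buy SGD at ask) = SGD 44,819,098.69
SGD 44,819,098.69 ÷ 1.5045 (buy EUR at ask) = EUR 29,790,029.04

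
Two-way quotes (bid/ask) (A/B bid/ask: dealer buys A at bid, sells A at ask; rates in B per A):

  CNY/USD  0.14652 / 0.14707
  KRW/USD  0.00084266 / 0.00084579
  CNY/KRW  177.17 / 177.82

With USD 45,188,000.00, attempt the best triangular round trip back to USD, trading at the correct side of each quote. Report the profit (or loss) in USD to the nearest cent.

Best loop USD → CNY → KRW → USD:
USD 45,188,000.00 ÷ 0.14707 (buy CNY at ask) = CNY 307,255,048.62
CNY 307,255,048.62 × 177.17 (sell CNY at bid) = KRW 54,436,376,963
KRW 54,436,376,963 × 0.00084266 (sell KRW at bid) = USD 45,871,357.41

Net profit: USD 683,357.41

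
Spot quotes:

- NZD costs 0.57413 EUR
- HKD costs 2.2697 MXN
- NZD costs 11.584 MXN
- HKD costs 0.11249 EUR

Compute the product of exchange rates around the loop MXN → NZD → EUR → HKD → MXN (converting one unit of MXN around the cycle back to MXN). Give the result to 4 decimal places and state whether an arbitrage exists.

1.0000 (no arbitrage)

Around MXN → NZD → EUR → HKD → MXN: 1 ÷ 11.584 × 0.57413 ÷ 0.11249 × 2.2697 = 1.000014
Product ≈ 1 (deviation 0.001%, within rounding noise).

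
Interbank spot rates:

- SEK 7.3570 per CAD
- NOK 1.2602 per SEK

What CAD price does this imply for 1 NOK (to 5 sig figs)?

NOK/CAD = 0.10786

1 NOK ÷ 1.2602 = 0.793525 SEK
0.793525 SEK ÷ 7.3570 = 0.10786 CAD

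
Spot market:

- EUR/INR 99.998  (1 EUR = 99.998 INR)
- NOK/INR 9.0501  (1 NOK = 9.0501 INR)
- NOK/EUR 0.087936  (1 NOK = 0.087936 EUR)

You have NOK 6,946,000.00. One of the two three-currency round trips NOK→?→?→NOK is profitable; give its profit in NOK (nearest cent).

Profit: NOK 202,750.44

Profitable loop is NOK → INR → EUR → NOK:
NOK 6,946,000.00 × 9.0501 = INR 62,861,994.60
INR 62,861,994.60 ÷ 99.998 = EUR 628,632.52
EUR 628,632.52 ÷ 0.087936 = NOK 7,148,750.44
Profit = NOK 7,148,750.44 − NOK 6,946,000.00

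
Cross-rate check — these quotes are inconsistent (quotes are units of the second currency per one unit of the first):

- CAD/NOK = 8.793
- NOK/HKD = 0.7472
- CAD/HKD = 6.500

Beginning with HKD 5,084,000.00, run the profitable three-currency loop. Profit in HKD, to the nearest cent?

Profitable loop is HKD → CAD → NOK → HKD:
HKD 5,084,000.00 ÷ 6.500 = CAD 782,153.85
CAD 782,153.85 × 8.793 = NOK 6,877,478.77
NOK 6,877,478.77 × 0.7472 = HKD 5,138,852.14
Profit = HKD 5,138,852.14 − HKD 5,084,000.00

Profit: HKD 54,852.14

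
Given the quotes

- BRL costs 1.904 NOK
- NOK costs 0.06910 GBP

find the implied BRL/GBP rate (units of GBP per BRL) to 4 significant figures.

1 BRL × 1.904 = 1.904 NOK
1.904 NOK × 0.06910 = 0.131566 GBP

BRL/GBP = 0.1316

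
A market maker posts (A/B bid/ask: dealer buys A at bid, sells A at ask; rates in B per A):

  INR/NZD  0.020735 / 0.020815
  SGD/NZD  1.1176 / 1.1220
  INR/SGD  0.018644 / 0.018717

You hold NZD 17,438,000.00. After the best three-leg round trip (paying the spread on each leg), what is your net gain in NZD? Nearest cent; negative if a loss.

Net profit: NZD 18,040.69

Best loop NZD → INR → SGD → NZD:
NZD 17,438,000.00 ÷ 0.020815 (buy INR at ask) = INR 837,761,229.88
INR 837,761,229.88 × 0.018644 (sell INR at bid) = SGD 15,619,220.37
SGD 15,619,220.37 × 1.1176 (sell SGD at bid) = NZD 17,456,040.69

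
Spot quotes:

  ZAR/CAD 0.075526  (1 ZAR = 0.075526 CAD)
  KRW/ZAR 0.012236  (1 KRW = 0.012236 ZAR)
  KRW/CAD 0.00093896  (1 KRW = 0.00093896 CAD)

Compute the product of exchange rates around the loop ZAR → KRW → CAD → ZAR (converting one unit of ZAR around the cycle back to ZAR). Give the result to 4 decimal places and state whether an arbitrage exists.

1.0160 (arbitrage exists)

Around ZAR → KRW → CAD → ZAR: 1 ÷ 0.012236 × 0.00093896 ÷ 0.075526 = 1.016041
Product > 1; profitable direction is ZAR → KRW → CAD → ZAR.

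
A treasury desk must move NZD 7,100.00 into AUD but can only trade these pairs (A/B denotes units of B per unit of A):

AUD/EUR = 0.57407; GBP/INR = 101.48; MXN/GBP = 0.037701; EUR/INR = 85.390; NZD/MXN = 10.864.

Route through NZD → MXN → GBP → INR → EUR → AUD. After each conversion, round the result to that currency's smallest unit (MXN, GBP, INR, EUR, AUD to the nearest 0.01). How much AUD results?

NZD 7,100.00 × 10.864 = MXN 77,134.40
MXN 77,134.40 × 0.037701 = GBP 2,908.04
GBP 2,908.04 × 101.48 = INR 295,107.90
INR 295,107.90 ÷ 85.390 = EUR 3,456.00
EUR 3,456.00 ÷ 0.57407 = AUD 6,020.17

AUD 6,020.17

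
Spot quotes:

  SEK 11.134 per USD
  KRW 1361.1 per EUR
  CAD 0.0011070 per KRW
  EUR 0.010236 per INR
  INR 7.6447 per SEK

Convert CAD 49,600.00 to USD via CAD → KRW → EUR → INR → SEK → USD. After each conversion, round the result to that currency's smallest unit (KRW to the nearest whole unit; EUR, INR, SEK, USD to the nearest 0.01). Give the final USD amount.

CAD 49,600.00 ÷ 0.0011070 = KRW 44,805,781
KRW 44,805,781 ÷ 1361.1 = EUR 32,918.80
EUR 32,918.80 ÷ 0.010236 = INR 3,215,982.81
INR 3,215,982.81 ÷ 7.6447 = SEK 420,681.36
SEK 420,681.36 ÷ 11.134 = USD 37,783.49

USD 37,783.49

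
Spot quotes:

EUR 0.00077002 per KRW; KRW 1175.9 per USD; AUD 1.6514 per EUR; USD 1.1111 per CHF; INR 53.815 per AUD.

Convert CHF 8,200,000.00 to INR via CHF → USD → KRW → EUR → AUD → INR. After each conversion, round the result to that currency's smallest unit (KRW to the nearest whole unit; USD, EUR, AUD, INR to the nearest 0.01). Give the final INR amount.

CHF 8,200,000.00 × 1.1111 = USD 9,111,020.00
USD 9,111,020.00 × 1175.9 = KRW 10,713,648,418
KRW 10,713,648,418 × 0.00077002 = EUR 8,249,723.55
EUR 8,249,723.55 × 1.6514 = AUD 13,623,593.47
AUD 13,623,593.47 × 53.815 = INR 733,153,682.59

INR 733,153,682.59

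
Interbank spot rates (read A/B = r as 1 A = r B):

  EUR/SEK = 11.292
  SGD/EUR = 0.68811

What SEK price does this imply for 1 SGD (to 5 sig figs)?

SGD/SEK = 7.7701

1 SGD × 0.68811 = 0.68811 EUR
0.68811 EUR × 11.292 = 7.77014 SEK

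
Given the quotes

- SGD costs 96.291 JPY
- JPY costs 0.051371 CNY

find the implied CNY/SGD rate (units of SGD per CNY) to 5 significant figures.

1 CNY ÷ 0.051371 = 19.4662 JPY
19.4662 JPY ÷ 96.291 = 0.20216 SGD

CNY/SGD = 0.20216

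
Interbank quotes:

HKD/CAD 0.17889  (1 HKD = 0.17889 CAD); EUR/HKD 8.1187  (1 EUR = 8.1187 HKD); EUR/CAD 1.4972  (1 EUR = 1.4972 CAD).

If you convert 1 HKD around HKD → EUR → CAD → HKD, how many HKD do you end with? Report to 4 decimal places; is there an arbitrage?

1.0309 (arbitrage exists)

Around HKD → EUR → CAD → HKD: 1 ÷ 8.1187 × 1.4972 ÷ 0.17889 = 1.030878
Product > 1; profitable direction is HKD → EUR → CAD → HKD.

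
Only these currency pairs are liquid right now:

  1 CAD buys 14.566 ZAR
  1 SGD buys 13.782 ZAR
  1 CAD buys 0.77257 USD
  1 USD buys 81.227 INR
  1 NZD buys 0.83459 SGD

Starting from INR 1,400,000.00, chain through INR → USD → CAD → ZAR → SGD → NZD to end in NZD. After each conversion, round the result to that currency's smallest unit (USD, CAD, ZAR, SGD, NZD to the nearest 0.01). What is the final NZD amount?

NZD 28,251.70

INR 1,400,000.00 ÷ 81.227 = USD 17,235.65
USD 17,235.65 ÷ 0.77257 = CAD 22,309.50
CAD 22,309.50 × 14.566 = ZAR 324,960.18
ZAR 324,960.18 ÷ 13.782 = SGD 23,578.59
SGD 23,578.59 ÷ 0.83459 = NZD 28,251.70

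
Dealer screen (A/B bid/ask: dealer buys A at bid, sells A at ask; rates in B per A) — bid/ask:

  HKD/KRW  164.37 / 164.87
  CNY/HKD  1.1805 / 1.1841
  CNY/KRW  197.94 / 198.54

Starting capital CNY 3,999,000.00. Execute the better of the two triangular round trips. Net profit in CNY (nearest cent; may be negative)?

Best loop CNY → KRW → HKD → CNY:
CNY 3,999,000.00 × 197.94 (sell CNY at bid) = KRW 791,562,060
KRW 791,562,060 ÷ 164.87 (buy HKD at ask) = HKD 4,801,128.53
HKD 4,801,128.53 ÷ 1.1841 (buy CNY at ask) = CNY 4,054,664.75

Net profit: CNY 55,664.75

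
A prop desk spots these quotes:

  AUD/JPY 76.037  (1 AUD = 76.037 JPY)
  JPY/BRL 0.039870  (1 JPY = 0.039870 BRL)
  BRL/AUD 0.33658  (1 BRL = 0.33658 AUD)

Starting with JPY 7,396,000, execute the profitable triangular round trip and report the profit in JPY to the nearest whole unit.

Profitable loop is JPY → BRL → AUD → JPY:
JPY 7,396,000 × 0.039870 = BRL 294,878.52
BRL 294,878.52 × 0.33658 = AUD 99,250.21
AUD 99,250.21 × 76.037 = JPY 7,546,688
Profit = JPY 7,546,688 − JPY 7,396,000

Profit: JPY 150,688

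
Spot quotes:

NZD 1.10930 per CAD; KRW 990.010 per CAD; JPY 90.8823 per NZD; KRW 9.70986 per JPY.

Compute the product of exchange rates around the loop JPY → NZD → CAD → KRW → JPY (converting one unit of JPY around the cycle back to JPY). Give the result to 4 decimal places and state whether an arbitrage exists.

Around JPY → NZD → CAD → KRW → JPY: 1 ÷ 90.8823 ÷ 1.10930 × 990.010 ÷ 9.70986 = 1.011343
Product > 1; profitable direction is JPY → NZD → CAD → KRW → JPY.

1.0113 (arbitrage exists)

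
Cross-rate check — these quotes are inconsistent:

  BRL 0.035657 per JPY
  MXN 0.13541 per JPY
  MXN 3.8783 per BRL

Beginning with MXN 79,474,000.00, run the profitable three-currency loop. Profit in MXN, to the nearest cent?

Profitable loop is MXN → JPY → BRL → MXN:
MXN 79,474,000.00 ÷ 0.13541 = JPY 586,913,817
JPY 586,913,817 × 0.035657 = BRL 20,927,585.98
BRL 20,927,585.98 × 3.8783 = MXN 81,163,456.72
Profit = MXN 81,163,456.72 − MXN 79,474,000.00

Profit: MXN 1,689,456.72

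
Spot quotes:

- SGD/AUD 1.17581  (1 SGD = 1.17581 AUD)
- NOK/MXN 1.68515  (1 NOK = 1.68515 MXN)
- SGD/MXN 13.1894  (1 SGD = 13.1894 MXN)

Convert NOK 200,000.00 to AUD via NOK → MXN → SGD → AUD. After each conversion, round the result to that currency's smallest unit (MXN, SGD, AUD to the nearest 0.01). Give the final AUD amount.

NOK 200,000.00 × 1.68515 = MXN 337,030.00
MXN 337,030.00 ÷ 13.1894 = SGD 25,553.10
SGD 25,553.10 × 1.17581 = AUD 30,045.59

AUD 30,045.59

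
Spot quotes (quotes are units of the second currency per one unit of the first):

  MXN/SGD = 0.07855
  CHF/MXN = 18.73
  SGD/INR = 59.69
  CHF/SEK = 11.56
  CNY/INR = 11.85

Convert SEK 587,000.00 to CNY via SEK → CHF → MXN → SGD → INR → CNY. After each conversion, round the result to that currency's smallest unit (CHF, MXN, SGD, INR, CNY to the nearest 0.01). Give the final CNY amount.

CNY 376,311.50

SEK 587,000.00 ÷ 11.56 = CHF 50,778.55
CHF 50,778.55 × 18.73 = MXN 951,082.24
MXN 951,082.24 × 0.07855 = SGD 74,707.51
SGD 74,707.51 × 59.69 = INR 4,459,291.27
INR 4,459,291.27 ÷ 11.85 = CNY 376,311.50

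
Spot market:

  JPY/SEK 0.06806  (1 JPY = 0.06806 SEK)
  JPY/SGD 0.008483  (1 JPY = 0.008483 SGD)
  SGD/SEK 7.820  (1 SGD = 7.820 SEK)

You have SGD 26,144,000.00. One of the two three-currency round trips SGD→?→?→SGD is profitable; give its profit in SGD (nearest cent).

Profit: SGD 679,025.32

Profitable loop is SGD → JPY → SEK → SGD:
SGD 26,144,000.00 ÷ 0.008483 = JPY 3,081,928,563
JPY 3,081,928,563 × 0.06806 = SEK 209,756,058.00
SEK 209,756,058.00 ÷ 7.820 = SGD 26,823,025.32
Profit = SGD 26,823,025.32 − SGD 26,144,000.00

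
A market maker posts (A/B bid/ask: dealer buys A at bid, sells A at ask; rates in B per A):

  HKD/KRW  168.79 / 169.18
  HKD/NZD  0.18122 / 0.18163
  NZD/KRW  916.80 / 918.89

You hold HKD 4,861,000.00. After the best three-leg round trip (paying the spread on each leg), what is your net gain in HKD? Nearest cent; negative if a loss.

Best loop HKD → KRW → NZD → HKD:
HKD 4,861,000.00 × 168.79 (sell HKD at bid) = KRW 820,488,190
KRW 820,488,190 ÷ 918.89 (buy NZD at ask) = NZD 892,912.31
NZD 892,912.31 ÷ 0.18163 (buy HKD at ask) = HKD 4,916,105.86

Net profit: HKD 55,105.86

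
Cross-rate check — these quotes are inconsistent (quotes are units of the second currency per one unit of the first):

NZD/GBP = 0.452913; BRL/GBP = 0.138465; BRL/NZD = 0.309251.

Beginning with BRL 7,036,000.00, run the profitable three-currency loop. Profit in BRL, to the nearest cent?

Profitable loop is BRL → NZD → GBP → BRL:
BRL 7,036,000.00 × 0.309251 = NZD 2,175,890.04
NZD 2,175,890.04 × 0.452913 = GBP 985,488.88
GBP 985,488.88 ÷ 0.138465 = BRL 7,117,241.79
Profit = BRL 7,117,241.79 − BRL 7,036,000.00

Profit: BRL 81,241.79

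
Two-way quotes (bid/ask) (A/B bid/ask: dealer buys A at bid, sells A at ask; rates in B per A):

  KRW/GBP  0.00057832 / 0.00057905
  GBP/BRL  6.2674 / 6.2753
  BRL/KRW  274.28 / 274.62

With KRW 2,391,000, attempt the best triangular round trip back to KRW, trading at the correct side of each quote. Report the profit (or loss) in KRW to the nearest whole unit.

Best loop KRW → BRL → GBP → KRW:
KRW 2,391,000 ÷ 274.62 (buy BRL at ask) = BRL 8,706.58
BRL 8,706.58 ÷ 6.2753 (buy GBP at ask) = GBP 1,387.44
GBP 1,387.44 ÷ 0.00057905 (buy KRW at ask) = KRW 2,396,055

Net profit: KRW 5,055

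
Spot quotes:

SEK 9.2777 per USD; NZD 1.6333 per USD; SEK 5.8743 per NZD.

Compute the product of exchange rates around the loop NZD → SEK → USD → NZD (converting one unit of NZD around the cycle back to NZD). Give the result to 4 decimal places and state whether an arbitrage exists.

Around NZD → SEK → USD → NZD: 1 × 5.8743 ÷ 9.2777 × 1.6333 = 1.034146
Product > 1; profitable direction is NZD → SEK → USD → NZD.

1.0341 (arbitrage exists)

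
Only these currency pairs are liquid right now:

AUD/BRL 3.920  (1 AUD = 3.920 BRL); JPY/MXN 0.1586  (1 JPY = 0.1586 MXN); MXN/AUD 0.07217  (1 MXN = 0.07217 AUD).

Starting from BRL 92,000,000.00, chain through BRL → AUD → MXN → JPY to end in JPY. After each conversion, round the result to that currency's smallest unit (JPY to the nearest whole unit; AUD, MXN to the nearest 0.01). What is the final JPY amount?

JPY 2,050,415,481

BRL 92,000,000.00 ÷ 3.920 = AUD 23,469,387.76
AUD 23,469,387.76 ÷ 0.07217 = MXN 325,195,895.25
MXN 325,195,895.25 ÷ 0.1586 = JPY 2,050,415,481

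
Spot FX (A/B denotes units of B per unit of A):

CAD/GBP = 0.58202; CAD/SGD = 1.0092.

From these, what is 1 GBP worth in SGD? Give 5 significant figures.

1 GBP ÷ 0.58202 = 1.71815 CAD
1.71815 CAD × 1.0092 = 1.73396 SGD

GBP/SGD = 1.7340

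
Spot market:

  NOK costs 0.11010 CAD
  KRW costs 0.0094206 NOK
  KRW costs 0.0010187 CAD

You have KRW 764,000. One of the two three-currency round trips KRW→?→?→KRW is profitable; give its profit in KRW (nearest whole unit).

Profitable loop is KRW → NOK → CAD → KRW:
KRW 764,000 × 0.0094206 = NOK 7,197.34
NOK 7,197.34 × 0.11010 = CAD 792.43
CAD 792.43 ÷ 0.0010187 = KRW 777,881
Profit = KRW 777,881 − KRW 764,000

Profit: KRW 13,881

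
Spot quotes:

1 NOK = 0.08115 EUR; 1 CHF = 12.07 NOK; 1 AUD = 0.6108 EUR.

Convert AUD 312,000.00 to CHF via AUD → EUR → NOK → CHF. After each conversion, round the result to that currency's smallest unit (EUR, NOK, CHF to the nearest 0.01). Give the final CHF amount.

CHF 194,561.91

AUD 312,000.00 × 0.6108 = EUR 190,569.60
EUR 190,569.60 ÷ 0.08115 = NOK 2,348,362.29
NOK 2,348,362.29 ÷ 12.07 = CHF 194,561.91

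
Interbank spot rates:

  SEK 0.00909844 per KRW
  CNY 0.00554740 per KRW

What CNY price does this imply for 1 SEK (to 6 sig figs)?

SEK/CNY = 0.609709

1 SEK ÷ 0.00909844 = 109.909 KRW
109.909 KRW × 0.00554740 = 0.609709 CNY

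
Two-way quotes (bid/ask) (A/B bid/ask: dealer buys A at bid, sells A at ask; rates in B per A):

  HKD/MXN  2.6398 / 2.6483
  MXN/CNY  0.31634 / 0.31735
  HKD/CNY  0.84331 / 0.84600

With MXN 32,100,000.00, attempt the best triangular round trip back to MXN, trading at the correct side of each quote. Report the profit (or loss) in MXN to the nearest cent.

Net profit: MXN 109,694.04

Best loop MXN → HKD → CNY → MXN:
MXN 32,100,000.00 ÷ 2.6483 (buy HKD at ask) = HKD 12,120,983.27
HKD 12,120,983.27 × 0.84331 (sell HKD at bid) = CNY 10,221,746.40
CNY 10,221,746.40 ÷ 0.31735 (buy MXN at ask) = MXN 32,209,694.04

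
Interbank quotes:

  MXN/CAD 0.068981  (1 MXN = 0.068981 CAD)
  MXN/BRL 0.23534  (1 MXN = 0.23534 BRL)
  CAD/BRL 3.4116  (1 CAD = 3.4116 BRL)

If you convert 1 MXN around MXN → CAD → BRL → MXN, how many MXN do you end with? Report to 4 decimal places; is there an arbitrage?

Around MXN → CAD → BRL → MXN: 1 × 0.068981 × 3.4116 ÷ 0.23534 = 0.999981
Product ≈ 1 (deviation 0.002%, within rounding noise).

1.0000 (no arbitrage)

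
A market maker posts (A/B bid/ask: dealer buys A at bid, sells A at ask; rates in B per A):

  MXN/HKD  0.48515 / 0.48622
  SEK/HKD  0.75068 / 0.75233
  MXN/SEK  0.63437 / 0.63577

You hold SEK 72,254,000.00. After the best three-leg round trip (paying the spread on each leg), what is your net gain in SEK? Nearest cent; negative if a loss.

Net profit: SEK 1,033,434.54

Best loop SEK → MXN → HKD → SEK:
SEK 72,254,000.00 ÷ 0.63577 (buy MXN at ask) = MXN 113,648,017.36
MXN 113,648,017.36 × 0.48515 (sell MXN at bid) = HKD 55,136,335.62
HKD 55,136,335.62 ÷ 0.75233 (buy SEK at ask) = SEK 73,287,434.54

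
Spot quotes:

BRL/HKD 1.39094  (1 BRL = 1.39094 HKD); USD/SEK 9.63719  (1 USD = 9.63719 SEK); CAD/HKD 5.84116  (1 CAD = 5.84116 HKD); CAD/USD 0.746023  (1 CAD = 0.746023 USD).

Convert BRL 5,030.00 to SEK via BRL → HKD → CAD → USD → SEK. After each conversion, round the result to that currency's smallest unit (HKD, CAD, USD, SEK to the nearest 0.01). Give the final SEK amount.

BRL 5,030.00 × 1.39094 = HKD 6,996.43
HKD 6,996.43 ÷ 5.84116 = CAD 1,197.78
CAD 1,197.78 × 0.746023 = USD 893.57
USD 893.57 × 9.63719 = SEK 8,611.50

SEK 8,611.50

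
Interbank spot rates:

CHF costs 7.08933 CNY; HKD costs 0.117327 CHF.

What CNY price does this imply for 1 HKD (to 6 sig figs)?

1 HKD × 0.117327 = 0.117327 CHF
0.117327 CHF × 7.08933 = 0.83177 CNY

HKD/CNY = 0.831770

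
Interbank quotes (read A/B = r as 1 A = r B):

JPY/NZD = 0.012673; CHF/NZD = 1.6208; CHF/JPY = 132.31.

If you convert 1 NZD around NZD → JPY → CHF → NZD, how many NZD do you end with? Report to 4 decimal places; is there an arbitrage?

0.9666 (arbitrage exists)

Around NZD → JPY → CHF → NZD: 1 ÷ 0.012673 ÷ 132.31 × 1.6208 = 0.966623
Product < 1; profitable direction is NZD → CHF → JPY → NZD.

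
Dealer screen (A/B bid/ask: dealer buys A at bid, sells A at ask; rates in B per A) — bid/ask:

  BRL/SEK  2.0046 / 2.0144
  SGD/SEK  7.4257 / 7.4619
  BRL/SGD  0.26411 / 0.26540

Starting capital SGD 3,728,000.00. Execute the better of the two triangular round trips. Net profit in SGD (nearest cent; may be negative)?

Net profit: SGD 45,577.61

Best loop SGD → BRL → SEK → SGD:
SGD 3,728,000.00 ÷ 0.26540 (buy BRL at ask) = BRL 14,046,721.93
BRL 14,046,721.93 × 2.0046 (sell BRL at bid) = SEK 28,158,058.78
SEK 28,158,058.78 ÷ 7.4619 (buy SGD at ask) = SGD 3,773,577.61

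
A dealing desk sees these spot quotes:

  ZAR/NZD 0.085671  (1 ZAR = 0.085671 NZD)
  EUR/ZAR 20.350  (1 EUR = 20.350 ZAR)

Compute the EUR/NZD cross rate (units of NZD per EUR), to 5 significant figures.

1 EUR × 20.350 = 20.35 ZAR
20.35 ZAR × 0.085671 = 1.7434 NZD

EUR/NZD = 1.7434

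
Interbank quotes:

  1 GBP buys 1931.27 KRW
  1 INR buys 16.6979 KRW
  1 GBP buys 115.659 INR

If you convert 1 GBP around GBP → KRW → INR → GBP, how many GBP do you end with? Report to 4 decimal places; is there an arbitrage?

1.0000 (no arbitrage)

Around GBP → KRW → INR → GBP: 1 × 1931.27 ÷ 16.6979 ÷ 115.659 = 1.000004
Product ≈ 1 (deviation 0.000%, within rounding noise).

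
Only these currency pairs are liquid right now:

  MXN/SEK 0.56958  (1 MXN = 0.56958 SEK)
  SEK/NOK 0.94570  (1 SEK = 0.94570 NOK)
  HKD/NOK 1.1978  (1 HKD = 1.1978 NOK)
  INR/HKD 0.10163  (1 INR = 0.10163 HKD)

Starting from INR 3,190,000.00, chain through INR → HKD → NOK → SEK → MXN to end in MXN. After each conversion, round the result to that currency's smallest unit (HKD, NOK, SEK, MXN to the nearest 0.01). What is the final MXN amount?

MXN 720,922.86

INR 3,190,000.00 × 0.10163 = HKD 324,199.70
HKD 324,199.70 × 1.1978 = NOK 388,326.40
NOK 388,326.40 ÷ 0.94570 = SEK 410,623.24
SEK 410,623.24 ÷ 0.56958 = MXN 720,922.86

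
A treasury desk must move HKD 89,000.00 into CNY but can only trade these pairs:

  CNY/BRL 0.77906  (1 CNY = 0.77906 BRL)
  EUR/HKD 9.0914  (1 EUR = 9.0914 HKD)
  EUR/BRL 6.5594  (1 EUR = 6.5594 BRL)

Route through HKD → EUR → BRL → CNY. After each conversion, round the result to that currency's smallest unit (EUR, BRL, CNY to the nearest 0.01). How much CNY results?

HKD 89,000.00 ÷ 9.0914 = EUR 9,789.47
EUR 9,789.47 × 6.5594 = BRL 64,213.05
BRL 64,213.05 ÷ 0.77906 = CNY 82,423.75

CNY 82,423.75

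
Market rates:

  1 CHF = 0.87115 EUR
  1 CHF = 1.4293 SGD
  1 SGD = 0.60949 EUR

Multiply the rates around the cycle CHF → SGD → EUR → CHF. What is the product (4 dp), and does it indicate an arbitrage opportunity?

Around CHF → SGD → EUR → CHF: 1 × 1.4293 × 0.60949 ÷ 0.87115 = 0.999993
Product ≈ 1 (deviation 0.001%, within rounding noise).

1.0000 (no arbitrage)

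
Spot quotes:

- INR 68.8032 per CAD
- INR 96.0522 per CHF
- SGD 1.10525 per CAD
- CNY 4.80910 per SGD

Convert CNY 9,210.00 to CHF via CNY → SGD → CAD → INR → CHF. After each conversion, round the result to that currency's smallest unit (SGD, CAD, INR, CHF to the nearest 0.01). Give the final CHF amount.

CHF 1,241.19

CNY 9,210.00 ÷ 4.80910 = SGD 1,915.12
SGD 1,915.12 ÷ 1.10525 = CAD 1,732.75
CAD 1,732.75 × 68.8032 = INR 119,218.74
INR 119,218.74 ÷ 96.0522 = CHF 1,241.19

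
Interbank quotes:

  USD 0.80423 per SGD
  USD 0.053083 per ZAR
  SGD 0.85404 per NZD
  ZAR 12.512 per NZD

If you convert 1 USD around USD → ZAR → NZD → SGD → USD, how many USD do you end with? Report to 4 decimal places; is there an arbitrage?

Around USD → ZAR → NZD → SGD → USD: 1 ÷ 0.053083 ÷ 12.512 × 0.85404 × 0.80423 = 1.034133
Product > 1; profitable direction is USD → ZAR → NZD → SGD → USD.

1.0341 (arbitrage exists)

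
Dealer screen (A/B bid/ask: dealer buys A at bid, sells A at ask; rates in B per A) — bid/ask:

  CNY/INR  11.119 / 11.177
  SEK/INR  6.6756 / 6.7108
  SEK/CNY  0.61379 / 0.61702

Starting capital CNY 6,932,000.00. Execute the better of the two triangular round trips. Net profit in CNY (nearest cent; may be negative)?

Net profit: CNY 117,686.38

Best loop CNY → INR → SEK → CNY:
CNY 6,932,000.00 × 11.119 (sell CNY at bid) = INR 77,076,908.00
INR 77,076,908.00 ÷ 6.7108 (buy SEK at ask) = SEK 11,485,502.18
SEK 11,485,502.18 × 0.61379 (sell SEK at bid) = CNY 7,049,686.38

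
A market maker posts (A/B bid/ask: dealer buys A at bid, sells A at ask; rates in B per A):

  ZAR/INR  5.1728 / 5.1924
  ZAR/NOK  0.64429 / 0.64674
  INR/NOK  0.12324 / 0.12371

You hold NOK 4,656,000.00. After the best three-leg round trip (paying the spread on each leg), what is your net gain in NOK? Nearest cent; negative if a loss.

Best loop NOK → INR → ZAR → NOK:
NOK 4,656,000.00 ÷ 0.12371 (buy INR at ask) = INR 37,636,407.73
INR 37,636,407.73 ÷ 5.1924 (buy ZAR at ask) = ZAR 7,248,364.48
ZAR 7,248,364.48 × 0.64429 (sell ZAR at bid) = NOK 4,670,048.75

Net profit: NOK 14,048.75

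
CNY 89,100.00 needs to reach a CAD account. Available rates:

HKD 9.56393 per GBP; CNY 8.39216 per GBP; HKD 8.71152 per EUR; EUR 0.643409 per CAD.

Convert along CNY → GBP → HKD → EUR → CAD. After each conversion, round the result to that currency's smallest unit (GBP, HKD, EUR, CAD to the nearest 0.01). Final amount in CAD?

CAD 18,115.86

CNY 89,100.00 ÷ 8.39216 = GBP 10,617.05
GBP 10,617.05 × 9.56393 = HKD 101,540.72
HKD 101,540.72 ÷ 8.71152 = EUR 11,655.91
EUR 11,655.91 ÷ 0.643409 = CAD 18,115.86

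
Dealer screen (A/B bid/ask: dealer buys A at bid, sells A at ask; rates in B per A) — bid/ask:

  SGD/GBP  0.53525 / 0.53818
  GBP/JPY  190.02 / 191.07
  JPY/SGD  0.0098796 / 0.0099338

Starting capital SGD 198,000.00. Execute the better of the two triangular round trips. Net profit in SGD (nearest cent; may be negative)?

Best loop SGD → GBP → JPY → SGD:
SGD 198,000.00 × 0.53525 (sell SGD at bid) = GBP 105,979.50
GBP 105,979.50 × 190.02 (sell GBP at bid) = JPY 20,138,225
JPY 20,138,225 × 0.0098796 (sell JPY at bid) = SGD 198,957.60

Net profit: SGD 957.60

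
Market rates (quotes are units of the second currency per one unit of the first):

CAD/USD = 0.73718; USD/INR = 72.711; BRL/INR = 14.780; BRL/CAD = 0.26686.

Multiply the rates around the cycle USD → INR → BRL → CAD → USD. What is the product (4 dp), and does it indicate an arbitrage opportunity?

0.9678 (arbitrage exists)

Around USD → INR → BRL → CAD → USD: 1 × 72.711 ÷ 14.780 × 0.26686 × 0.73718 = 0.967794
Product < 1; profitable direction is USD → CAD → BRL → INR → USD.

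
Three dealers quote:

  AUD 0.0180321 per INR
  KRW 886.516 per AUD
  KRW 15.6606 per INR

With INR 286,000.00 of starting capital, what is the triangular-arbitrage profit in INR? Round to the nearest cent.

Profit: INR 5,937.93

Profitable loop is INR → AUD → KRW → INR:
INR 286,000.00 × 0.0180321 = AUD 5,157.18
AUD 5,157.18 × 886.516 = KRW 4,571,923
KRW 4,571,923 ÷ 15.6606 = INR 291,937.93
Profit = INR 291,937.93 − INR 286,000.00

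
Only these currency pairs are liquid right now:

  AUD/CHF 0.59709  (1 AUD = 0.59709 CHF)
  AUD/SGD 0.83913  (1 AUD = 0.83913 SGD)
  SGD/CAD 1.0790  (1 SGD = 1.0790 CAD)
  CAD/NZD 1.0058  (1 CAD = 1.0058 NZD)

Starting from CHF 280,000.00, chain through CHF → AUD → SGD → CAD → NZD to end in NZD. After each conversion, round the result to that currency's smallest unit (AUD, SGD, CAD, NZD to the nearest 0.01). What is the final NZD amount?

NZD 427,051.81

CHF 280,000.00 ÷ 0.59709 = AUD 468,941.03
AUD 468,941.03 × 0.83913 = SGD 393,502.49
SGD 393,502.49 × 1.0790 = CAD 424,589.19
CAD 424,589.19 × 1.0058 = NZD 427,051.81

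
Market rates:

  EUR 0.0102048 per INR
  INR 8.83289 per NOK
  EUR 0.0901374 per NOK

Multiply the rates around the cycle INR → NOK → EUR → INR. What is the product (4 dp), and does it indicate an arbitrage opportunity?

Around INR → NOK → EUR → INR: 1 ÷ 8.83289 × 0.0901374 ÷ 0.0102048 = 0.999995
Product ≈ 1 (deviation 0.001%, within rounding noise).

1.0000 (no arbitrage)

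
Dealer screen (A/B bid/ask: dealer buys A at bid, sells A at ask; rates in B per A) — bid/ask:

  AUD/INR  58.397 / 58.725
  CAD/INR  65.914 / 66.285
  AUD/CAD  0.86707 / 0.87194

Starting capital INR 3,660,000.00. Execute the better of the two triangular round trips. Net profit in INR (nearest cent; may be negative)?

Best loop INR → CAD → AUD → INR:
INR 3,660,000.00 ÷ 66.285 (buy CAD at ask) = CAD 55,216.11
CAD 55,216.11 ÷ 0.87194 (buy AUD at ask) = AUD 63,325.59
AUD 63,325.59 × 58.397 (sell AUD at bid) = INR 3,698,024.30

Net profit: INR 38,024.30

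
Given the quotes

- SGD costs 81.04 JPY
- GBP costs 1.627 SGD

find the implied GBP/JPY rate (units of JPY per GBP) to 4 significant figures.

GBP/JPY = 131.9

1 GBP × 1.627 = 1.627 SGD
1.627 SGD × 81.04 = 131.852 JPY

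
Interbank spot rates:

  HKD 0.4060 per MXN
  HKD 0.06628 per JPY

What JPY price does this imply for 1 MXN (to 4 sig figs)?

1 MXN × 0.4060 = 0.406 HKD
0.406 HKD ÷ 0.06628 = 6.12553 JPY

MXN/JPY = 6.126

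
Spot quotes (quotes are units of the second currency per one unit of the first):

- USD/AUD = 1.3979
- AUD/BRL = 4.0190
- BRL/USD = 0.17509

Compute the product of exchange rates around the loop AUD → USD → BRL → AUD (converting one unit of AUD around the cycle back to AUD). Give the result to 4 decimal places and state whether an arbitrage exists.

1.0166 (arbitrage exists)

Around AUD → USD → BRL → AUD: 1 ÷ 1.3979 ÷ 0.17509 ÷ 4.0190 = 1.016587
Product > 1; profitable direction is AUD → USD → BRL → AUD.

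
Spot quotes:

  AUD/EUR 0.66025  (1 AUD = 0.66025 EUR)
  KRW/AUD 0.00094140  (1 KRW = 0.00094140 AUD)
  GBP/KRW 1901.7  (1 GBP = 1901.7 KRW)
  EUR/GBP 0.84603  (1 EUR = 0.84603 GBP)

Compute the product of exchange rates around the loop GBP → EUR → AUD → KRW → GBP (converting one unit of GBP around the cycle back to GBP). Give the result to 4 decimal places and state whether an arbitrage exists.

1.0000 (no arbitrage)

Around GBP → EUR → AUD → KRW → GBP: 1 ÷ 0.84603 ÷ 0.66025 ÷ 0.00094140 ÷ 1901.7 = 0.999976
Product ≈ 1 (deviation 0.002%, within rounding noise).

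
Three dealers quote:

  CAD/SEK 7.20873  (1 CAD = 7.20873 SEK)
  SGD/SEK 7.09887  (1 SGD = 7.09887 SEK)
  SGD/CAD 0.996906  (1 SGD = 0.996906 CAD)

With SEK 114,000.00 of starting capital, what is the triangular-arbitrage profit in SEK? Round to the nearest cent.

Profit: SEK 1,406.06

Profitable loop is SEK → SGD → CAD → SEK:
SEK 114,000.00 ÷ 7.09887 = SGD 16,058.89
SGD 16,058.89 × 0.996906 = CAD 16,009.21
CAD 16,009.21 × 7.20873 = SEK 115,406.06
Profit = SEK 115,406.06 − SEK 114,000.00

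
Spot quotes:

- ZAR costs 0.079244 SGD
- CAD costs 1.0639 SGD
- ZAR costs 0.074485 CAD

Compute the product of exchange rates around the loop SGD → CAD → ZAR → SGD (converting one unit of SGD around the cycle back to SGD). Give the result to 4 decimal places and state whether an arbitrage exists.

Around SGD → CAD → ZAR → SGD: 1 ÷ 1.0639 ÷ 0.074485 × 0.079244 = 0.999993
Product ≈ 1 (deviation 0.001%, within rounding noise).

1.0000 (no arbitrage)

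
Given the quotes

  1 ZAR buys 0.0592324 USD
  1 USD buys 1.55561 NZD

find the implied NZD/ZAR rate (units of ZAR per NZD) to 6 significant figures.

NZD/ZAR = 10.8528

1 NZD ÷ 1.55561 = 0.642835 USD
0.642835 USD ÷ 0.0592324 = 10.8528 ZAR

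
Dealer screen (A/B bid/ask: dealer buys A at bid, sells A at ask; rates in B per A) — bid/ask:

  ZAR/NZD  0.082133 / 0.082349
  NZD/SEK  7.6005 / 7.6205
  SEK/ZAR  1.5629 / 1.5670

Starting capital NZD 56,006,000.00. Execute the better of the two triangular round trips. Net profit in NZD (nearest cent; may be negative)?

Net profit: NZD 947,938.57

Best loop NZD → ZAR → SEK → NZD:
NZD 56,006,000.00 ÷ 0.082349 (buy ZAR at ask) = ZAR 680,105,405.04
ZAR 680,105,405.04 ÷ 1.5670 (buy SEK at ask) = SEK 434,017,488.86
SEK 434,017,488.86 ÷ 7.6205 (buy NZD at ask) = NZD 56,953,938.57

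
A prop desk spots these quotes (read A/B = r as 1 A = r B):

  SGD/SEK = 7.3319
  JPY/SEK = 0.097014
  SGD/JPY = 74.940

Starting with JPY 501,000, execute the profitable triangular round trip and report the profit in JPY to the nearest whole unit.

Profit: JPY 4,250

Profitable loop is JPY → SGD → SEK → JPY:
JPY 501,000 ÷ 74.940 = SGD 6,685.35
SGD 6,685.35 × 7.3319 = SEK 49,016.31
SEK 49,016.31 ÷ 0.097014 = JPY 505,250
Profit = JPY 505,250 − JPY 501,000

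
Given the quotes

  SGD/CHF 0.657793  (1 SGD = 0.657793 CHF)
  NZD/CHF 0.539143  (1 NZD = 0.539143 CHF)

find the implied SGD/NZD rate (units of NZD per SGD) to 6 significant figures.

1 SGD × 0.657793 = 0.657793 CHF
0.657793 CHF ÷ 0.539143 = 1.22007 NZD

SGD/NZD = 1.22007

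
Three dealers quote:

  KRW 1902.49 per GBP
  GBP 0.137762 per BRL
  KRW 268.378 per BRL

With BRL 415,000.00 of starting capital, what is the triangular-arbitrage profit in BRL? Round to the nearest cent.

Profitable loop is BRL → KRW → GBP → BRL:
BRL 415,000.00 × 268.378 = KRW 111,376,870
KRW 111,376,870 ÷ 1902.49 = GBP 58,542.68
GBP 58,542.68 ÷ 0.137762 = BRL 424,955.24
Profit = BRL 424,955.24 − BRL 415,000.00

Profit: BRL 9,955.24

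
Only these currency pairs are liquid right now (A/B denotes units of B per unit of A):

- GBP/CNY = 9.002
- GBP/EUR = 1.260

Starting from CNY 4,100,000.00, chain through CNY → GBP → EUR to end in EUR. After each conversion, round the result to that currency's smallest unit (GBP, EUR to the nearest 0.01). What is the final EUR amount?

CNY 4,100,000.00 ÷ 9.002 = GBP 455,454.34
GBP 455,454.34 × 1.260 = EUR 573,872.47

EUR 573,872.47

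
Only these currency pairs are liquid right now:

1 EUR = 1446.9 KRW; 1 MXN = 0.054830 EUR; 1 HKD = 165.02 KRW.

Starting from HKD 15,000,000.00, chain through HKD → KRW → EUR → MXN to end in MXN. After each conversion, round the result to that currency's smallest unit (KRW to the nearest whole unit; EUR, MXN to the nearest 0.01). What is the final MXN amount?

HKD 15,000,000.00 × 165.02 = KRW 2,475,300,000
KRW 2,475,300,000 ÷ 1446.9 = EUR 1,710,760.94
EUR 1,710,760.94 ÷ 0.054830 = MXN 31,201,184.39

MXN 31,201,184.39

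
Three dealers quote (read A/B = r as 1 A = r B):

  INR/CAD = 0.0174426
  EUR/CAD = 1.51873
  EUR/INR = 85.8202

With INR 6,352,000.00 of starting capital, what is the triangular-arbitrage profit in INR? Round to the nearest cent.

Profit: INR 92,516.17

Profitable loop is INR → EUR → CAD → INR:
INR 6,352,000.00 ÷ 85.8202 = EUR 74,015.21
EUR 74,015.21 × 1.51873 = CAD 112,409.12
CAD 112,409.12 ÷ 0.0174426 = INR 6,444,516.17
Profit = INR 6,444,516.17 − INR 6,352,000.00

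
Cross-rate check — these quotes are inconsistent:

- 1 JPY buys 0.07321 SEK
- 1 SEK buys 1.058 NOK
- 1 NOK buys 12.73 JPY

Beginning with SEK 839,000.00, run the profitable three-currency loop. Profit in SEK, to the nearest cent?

Profitable loop is SEK → JPY → NOK → SEK:
SEK 839,000.00 ÷ 0.07321 = JPY 11,460,183
JPY 11,460,183 ÷ 12.73 = NOK 900,250.04
NOK 900,250.04 ÷ 1.058 = SEK 850,897.96
Profit = SEK 850,897.96 − SEK 839,000.00

Profit: SEK 11,897.96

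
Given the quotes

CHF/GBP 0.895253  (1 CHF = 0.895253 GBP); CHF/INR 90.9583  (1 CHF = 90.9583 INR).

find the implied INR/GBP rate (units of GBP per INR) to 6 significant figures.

INR/GBP = 0.00984246

1 INR ÷ 90.9583 = 0.010994 CHF
0.010994 CHF × 0.895253 = 0.00984246 GBP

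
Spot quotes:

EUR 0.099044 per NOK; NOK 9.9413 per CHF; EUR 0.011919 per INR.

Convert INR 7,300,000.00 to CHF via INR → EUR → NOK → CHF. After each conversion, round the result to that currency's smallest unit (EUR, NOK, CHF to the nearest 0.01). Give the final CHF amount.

INR 7,300,000.00 × 0.011919 = EUR 87,008.70
EUR 87,008.70 ÷ 0.099044 = NOK 878,485.32
NOK 878,485.32 ÷ 9.9413 = CHF 88,367.25

CHF 88,367.25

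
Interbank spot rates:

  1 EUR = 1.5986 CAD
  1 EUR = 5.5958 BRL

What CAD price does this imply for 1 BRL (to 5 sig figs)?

BRL/CAD = 0.28568

1 BRL ÷ 5.5958 = 0.178705 EUR
0.178705 EUR × 1.5986 = 0.285679 CAD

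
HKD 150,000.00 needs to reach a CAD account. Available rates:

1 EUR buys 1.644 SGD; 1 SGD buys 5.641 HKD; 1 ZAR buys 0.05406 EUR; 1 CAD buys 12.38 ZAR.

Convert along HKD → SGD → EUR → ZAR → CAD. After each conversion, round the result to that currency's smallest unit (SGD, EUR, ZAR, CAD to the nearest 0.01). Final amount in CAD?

CAD 24,167.77

HKD 150,000.00 ÷ 5.641 = SGD 26,591.03
SGD 26,591.03 ÷ 1.644 = EUR 16,174.59
EUR 16,174.59 ÷ 0.05406 = ZAR 299,197.00
ZAR 299,197.00 ÷ 12.38 = CAD 24,167.77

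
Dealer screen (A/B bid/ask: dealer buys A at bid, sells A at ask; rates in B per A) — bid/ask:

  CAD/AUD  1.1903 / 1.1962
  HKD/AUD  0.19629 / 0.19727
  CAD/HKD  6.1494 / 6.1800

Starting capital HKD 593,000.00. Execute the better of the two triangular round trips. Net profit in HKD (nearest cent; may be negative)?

Best loop HKD → AUD → CAD → HKD:
HKD 593,000.00 × 0.19629 (sell HKD at bid) = AUD 116,399.97
AUD 116,399.97 ÷ 1.1962 (buy CAD at ask) = CAD 97,308.12
CAD 97,308.12 × 6.1494 (sell CAD at bid) = HKD 598,386.54

Net profit: HKD 5,386.54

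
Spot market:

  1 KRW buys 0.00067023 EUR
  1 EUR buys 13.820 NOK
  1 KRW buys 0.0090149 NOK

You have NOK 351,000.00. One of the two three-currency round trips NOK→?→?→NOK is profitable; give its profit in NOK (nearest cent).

Profit: NOK 9,643.50

Profitable loop is NOK → KRW → EUR → NOK:
NOK 351,000.00 ÷ 0.0090149 = KRW 38,935,540
KRW 38,935,540 × 0.00067023 = EUR 26,095.77
EUR 26,095.77 × 13.820 = NOK 360,643.50
Profit = NOK 360,643.50 − NOK 351,000.00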